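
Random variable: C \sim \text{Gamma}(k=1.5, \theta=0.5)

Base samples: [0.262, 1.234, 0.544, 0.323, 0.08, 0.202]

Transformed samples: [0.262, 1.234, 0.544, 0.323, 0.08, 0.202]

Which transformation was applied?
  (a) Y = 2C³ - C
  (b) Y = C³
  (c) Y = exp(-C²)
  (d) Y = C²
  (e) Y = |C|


Checking option (e) Y = |C|:
  C = 0.262 -> Y = 0.262 ✓
  C = 1.234 -> Y = 1.234 ✓
  C = 0.544 -> Y = 0.544 ✓
All samples match this transformation.

(e) |C|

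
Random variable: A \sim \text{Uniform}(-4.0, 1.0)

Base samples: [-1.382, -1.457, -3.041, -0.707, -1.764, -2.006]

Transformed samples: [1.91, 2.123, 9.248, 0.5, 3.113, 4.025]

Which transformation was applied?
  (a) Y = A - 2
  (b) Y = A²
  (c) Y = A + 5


Checking option (b) Y = A²:
  A = -1.382 -> Y = 1.91 ✓
  A = -1.457 -> Y = 2.123 ✓
  A = -3.041 -> Y = 9.248 ✓
All samples match this transformation.

(b) A²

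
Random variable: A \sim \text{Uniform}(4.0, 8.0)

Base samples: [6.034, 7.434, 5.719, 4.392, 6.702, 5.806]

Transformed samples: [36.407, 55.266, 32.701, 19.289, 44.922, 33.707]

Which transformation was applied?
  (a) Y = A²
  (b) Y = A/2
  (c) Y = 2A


Checking option (a) Y = A²:
  A = 6.034 -> Y = 36.407 ✓
  A = 7.434 -> Y = 55.266 ✓
  A = 5.719 -> Y = 32.701 ✓
All samples match this transformation.

(a) A²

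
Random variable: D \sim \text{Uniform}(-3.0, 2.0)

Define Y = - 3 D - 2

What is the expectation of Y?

For Y = -3D - 2:
E[Y] = -3 * E[D] - 2
E[D] = (-3 + 2)/2 = -0.5
E[Y] = -3 * (-0.5) - 2 = -0.5

-0.5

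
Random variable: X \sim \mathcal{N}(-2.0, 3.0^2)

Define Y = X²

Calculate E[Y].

E[X²] = Var(X) + (E[X])² = 9 + 4 = 13

13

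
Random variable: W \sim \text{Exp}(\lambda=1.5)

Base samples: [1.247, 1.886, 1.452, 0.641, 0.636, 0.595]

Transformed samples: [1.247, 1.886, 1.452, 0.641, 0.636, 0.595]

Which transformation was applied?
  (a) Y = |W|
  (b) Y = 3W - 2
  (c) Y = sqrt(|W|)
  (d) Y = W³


Checking option (a) Y = |W|:
  W = 1.247 -> Y = 1.247 ✓
  W = 1.886 -> Y = 1.886 ✓
  W = 1.452 -> Y = 1.452 ✓
All samples match this transformation.

(a) |W|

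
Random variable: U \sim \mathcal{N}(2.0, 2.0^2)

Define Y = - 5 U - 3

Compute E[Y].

For Y = -5U - 3:
E[Y] = -5 * E[U] - 3
E[U] = 2.0 = 2
E[Y] = -5 * 2 - 3 = -13

-13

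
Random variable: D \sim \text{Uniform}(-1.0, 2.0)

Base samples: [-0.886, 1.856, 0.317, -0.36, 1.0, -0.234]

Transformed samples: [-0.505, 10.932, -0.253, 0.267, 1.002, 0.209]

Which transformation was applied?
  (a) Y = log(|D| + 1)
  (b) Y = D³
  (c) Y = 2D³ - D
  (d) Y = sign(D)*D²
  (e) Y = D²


Checking option (c) Y = 2D³ - D:
  D = -0.886 -> Y = -0.505 ✓
  D = 1.856 -> Y = 10.932 ✓
  D = 0.317 -> Y = -0.253 ✓
All samples match this transformation.

(c) 2D³ - D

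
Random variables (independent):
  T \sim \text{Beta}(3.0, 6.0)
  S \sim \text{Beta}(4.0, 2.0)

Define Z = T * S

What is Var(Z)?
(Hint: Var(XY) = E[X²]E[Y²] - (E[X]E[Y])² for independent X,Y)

Var(XY) = E[X²]E[Y²] - (E[X]E[Y])²
E[T] = 0.33333333, Var(T) = 0.022222222
E[S] = 0.66666667, Var(S) = 0.031746032
E[T²] = 0.022222222 + 0.33333333² = 0.13333333
E[S²] = 0.031746032 + 0.66666667² = 0.47619048
Var(Z) = 0.13333333*0.47619048 - (0.33333333*0.66666667)²
= 0.063492063 - 0.049382716 = 0.014109347

0.014109347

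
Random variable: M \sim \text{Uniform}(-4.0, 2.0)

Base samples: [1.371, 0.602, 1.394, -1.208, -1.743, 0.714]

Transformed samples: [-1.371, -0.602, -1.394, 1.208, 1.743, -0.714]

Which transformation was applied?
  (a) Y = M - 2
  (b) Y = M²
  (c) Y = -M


Checking option (c) Y = -M:
  M = 1.371 -> Y = -1.371 ✓
  M = 0.602 -> Y = -0.602 ✓
  M = 1.394 -> Y = -1.394 ✓
All samples match this transformation.

(c) -M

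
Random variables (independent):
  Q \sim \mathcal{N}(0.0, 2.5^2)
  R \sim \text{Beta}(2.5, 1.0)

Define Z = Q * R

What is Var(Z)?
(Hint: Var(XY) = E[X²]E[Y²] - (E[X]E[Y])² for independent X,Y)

Var(XY) = E[X²]E[Y²] - (E[X]E[Y])²
E[Q] = 0, Var(Q) = 6.25
E[R] = 0.71428571, Var(R) = 0.045351474
E[Q²] = 6.25 + 0² = 6.25
E[R²] = 0.045351474 + 0.71428571² = 0.55555556
Var(Z) = 6.25*0.55555556 - (0*0.71428571)²
= 3.4722222 - 0 = 3.4722222

3.4722222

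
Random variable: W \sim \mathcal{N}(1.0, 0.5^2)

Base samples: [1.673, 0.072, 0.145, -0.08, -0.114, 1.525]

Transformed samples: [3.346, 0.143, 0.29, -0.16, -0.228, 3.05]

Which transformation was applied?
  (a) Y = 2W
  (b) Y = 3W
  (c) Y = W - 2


Checking option (a) Y = 2W:
  W = 1.673 -> Y = 3.346 ✓
  W = 0.072 -> Y = 0.143 ✓
  W = 0.145 -> Y = 0.29 ✓
All samples match this transformation.

(a) 2W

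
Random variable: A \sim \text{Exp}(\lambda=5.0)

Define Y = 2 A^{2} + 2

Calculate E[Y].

E[Y] = 2*E[A²] + 2
E[A] = 0.2
E[A²] = Var(A) + (E[A])² = 0.04 + 0.04 = 0.08
E[Y] = 2*0.08 + 2 = 2.16

2.16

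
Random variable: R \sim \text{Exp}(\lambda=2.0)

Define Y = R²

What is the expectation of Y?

Using E[X²] = Var(X) + (E[X])²:
E[R] = 0.5
Var(R) = 1/2.0^2 = 0.25
E[R²] = 0.25 + 0.5² = 0.25 + 0.25 = 0.5

0.5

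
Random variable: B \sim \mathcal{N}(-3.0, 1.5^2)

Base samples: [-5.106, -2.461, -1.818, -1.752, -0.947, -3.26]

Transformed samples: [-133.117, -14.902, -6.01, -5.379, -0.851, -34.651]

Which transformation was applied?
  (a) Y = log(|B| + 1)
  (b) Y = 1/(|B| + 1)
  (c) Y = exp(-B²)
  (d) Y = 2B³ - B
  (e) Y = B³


Checking option (e) Y = B³:
  B = -5.106 -> Y = -133.117 ✓
  B = -2.461 -> Y = -14.902 ✓
  B = -1.818 -> Y = -6.01 ✓
All samples match this transformation.

(e) B³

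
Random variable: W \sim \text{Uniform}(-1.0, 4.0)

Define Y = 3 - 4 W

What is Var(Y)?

For Y = aW + b: Var(Y) = a² * Var(W)
Var(W) = (4 + 1)^2/12 = 2.0833333
Var(Y) = (-4)² * 2.0833333 = 16 * 2.0833333 = 33.333333

33.333333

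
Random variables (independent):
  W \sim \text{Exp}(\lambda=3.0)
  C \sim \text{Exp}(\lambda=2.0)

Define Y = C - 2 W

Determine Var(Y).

For independent RVs: Var(aX + bY) = a²Var(X) + b²Var(Y)
Var(W) = 0.11111111
Var(C) = 0.25
Var(Y) = (-2)²*0.11111111 + 1²*0.25
= 4*0.11111111 + 1*0.25 = 0.69444444

0.69444444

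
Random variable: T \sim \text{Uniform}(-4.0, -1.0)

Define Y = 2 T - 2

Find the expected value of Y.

For Y = 2T - 2:
E[Y] = 2 * E[T] - 2
E[T] = (-4 - 1)/2 = -2.5
E[Y] = 2 * (-2.5) - 2 = -7

-7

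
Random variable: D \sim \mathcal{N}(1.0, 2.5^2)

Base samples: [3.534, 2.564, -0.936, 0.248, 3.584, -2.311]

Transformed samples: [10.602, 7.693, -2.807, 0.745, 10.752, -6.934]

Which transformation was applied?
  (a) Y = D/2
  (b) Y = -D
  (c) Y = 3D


Checking option (c) Y = 3D:
  D = 3.534 -> Y = 10.602 ✓
  D = 2.564 -> Y = 7.693 ✓
  D = -0.936 -> Y = -2.807 ✓
All samples match this transformation.

(c) 3D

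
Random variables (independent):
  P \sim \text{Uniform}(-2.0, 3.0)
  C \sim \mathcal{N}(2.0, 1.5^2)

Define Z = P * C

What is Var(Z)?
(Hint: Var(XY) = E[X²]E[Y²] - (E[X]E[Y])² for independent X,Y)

Var(XY) = E[X²]E[Y²] - (E[X]E[Y])²
E[P] = 0.5, Var(P) = 2.0833333
E[C] = 2, Var(C) = 2.25
E[P²] = 2.0833333 + 0.5² = 2.3333333
E[C²] = 2.25 + 2² = 6.25
Var(Z) = 2.3333333*6.25 - (0.5*2)²
= 14.583333 - 1 = 13.583333

13.583333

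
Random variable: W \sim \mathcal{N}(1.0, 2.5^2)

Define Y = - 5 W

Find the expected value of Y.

For Y = -5W:
E[Y] = -5 * E[W]
E[W] = 1.0 = 1
E[Y] = -5 * 1 = -5

-5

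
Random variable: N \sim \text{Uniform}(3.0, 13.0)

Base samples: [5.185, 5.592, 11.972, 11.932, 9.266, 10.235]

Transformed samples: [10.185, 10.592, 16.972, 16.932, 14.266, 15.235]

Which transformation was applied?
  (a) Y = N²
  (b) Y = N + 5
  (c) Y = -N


Checking option (b) Y = N + 5:
  N = 5.185 -> Y = 10.185 ✓
  N = 5.592 -> Y = 10.592 ✓
  N = 11.972 -> Y = 16.972 ✓
All samples match this transformation.

(b) N + 5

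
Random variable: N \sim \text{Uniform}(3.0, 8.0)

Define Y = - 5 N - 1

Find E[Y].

For Y = -5N - 1:
E[Y] = -5 * E[N] - 1
E[N] = (3 + 8)/2 = 5.5
E[Y] = -5 * 5.5 - 1 = -28.5

-28.5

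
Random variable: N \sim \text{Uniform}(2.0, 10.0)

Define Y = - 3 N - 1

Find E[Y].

For Y = -3N - 1:
E[Y] = -3 * E[N] - 1
E[N] = (2 + 10)/2 = 6
E[Y] = -3 * 6 - 1 = -19

-19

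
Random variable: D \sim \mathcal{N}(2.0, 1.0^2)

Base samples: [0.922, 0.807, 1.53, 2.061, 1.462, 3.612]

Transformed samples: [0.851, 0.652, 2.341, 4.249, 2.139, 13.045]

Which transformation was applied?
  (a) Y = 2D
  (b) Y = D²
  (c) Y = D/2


Checking option (b) Y = D²:
  D = 0.922 -> Y = 0.851 ✓
  D = 0.807 -> Y = 0.652 ✓
  D = 1.53 -> Y = 2.341 ✓
All samples match this transformation.

(b) D²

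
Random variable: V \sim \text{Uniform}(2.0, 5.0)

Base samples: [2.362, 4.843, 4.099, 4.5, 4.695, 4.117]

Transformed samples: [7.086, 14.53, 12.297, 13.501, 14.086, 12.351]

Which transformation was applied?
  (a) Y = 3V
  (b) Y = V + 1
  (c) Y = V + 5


Checking option (a) Y = 3V:
  V = 2.362 -> Y = 7.086 ✓
  V = 4.843 -> Y = 14.53 ✓
  V = 4.099 -> Y = 12.297 ✓
All samples match this transformation.

(a) 3V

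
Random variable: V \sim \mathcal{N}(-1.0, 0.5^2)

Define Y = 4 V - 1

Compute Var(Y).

For Y = aV + b: Var(Y) = a² * Var(V)
Var(V) = 0.5^2 = 0.25
Var(Y) = 4² * 0.25 = 16 * 0.25 = 4

4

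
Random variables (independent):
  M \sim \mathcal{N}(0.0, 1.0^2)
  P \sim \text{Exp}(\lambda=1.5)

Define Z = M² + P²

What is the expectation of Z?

E[Z] = E[M²] + E[P²]
E[M²] = Var(M) + E[M]² = 1 + 0 = 1
E[P²] = Var(P) + E[P]² = 0.44444444 + 0.44444444 = 0.88888889
E[Z] = 1 + 0.88888889 = 1.8888889

1.8888889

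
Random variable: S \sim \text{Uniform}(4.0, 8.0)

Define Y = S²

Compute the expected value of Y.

Using E[X²] = Var(X) + (E[X])²:
E[S] = 6
Var(S) = (8 - 4)^2/12 = 1.3333333
E[S²] = 1.3333333 + 6² = 1.3333333 + 36 = 37.333333

37.333333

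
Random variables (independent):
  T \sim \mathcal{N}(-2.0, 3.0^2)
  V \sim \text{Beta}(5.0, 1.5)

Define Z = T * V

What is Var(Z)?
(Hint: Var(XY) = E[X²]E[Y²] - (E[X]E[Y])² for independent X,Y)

Var(XY) = E[X²]E[Y²] - (E[X]E[Y])²
E[T] = -2, Var(T) = 9
E[V] = 0.76923077, Var(V) = 0.023668639
E[T²] = 9 + (-2)² = 13
E[V²] = 0.023668639 + 0.76923077² = 0.61538462
Var(Z) = 13*0.61538462 - (-2*0.76923077)²
= 8 - 2.3668639 = 5.6331361

5.6331361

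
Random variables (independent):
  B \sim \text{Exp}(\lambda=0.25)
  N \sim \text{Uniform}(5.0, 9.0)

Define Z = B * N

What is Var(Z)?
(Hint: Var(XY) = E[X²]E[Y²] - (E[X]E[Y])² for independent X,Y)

Var(XY) = E[X²]E[Y²] - (E[X]E[Y])²
E[B] = 4, Var(B) = 16
E[N] = 7, Var(N) = 1.3333333
E[B²] = 16 + 4² = 32
E[N²] = 1.3333333 + 7² = 50.333333
Var(Z) = 32*50.333333 - (4*7)²
= 1610.6667 - 784 = 826.66667

826.66667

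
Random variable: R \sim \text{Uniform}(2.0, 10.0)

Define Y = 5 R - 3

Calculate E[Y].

For Y = 5R - 3:
E[Y] = 5 * E[R] - 3
E[R] = (2 + 10)/2 = 6
E[Y] = 5 * 6 - 3 = 27

27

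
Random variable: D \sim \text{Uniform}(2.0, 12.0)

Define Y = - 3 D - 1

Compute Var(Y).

For Y = aD + b: Var(Y) = a² * Var(D)
Var(D) = (12 - 2)^2/12 = 8.3333333
Var(Y) = (-3)² * 8.3333333 = 9 * 8.3333333 = 75

75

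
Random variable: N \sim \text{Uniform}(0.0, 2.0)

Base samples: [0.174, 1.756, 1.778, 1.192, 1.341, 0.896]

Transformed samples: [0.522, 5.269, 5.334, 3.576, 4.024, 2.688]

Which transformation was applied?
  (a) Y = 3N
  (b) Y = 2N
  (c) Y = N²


Checking option (a) Y = 3N:
  N = 0.174 -> Y = 0.522 ✓
  N = 1.756 -> Y = 5.269 ✓
  N = 1.778 -> Y = 5.334 ✓
All samples match this transformation.

(a) 3N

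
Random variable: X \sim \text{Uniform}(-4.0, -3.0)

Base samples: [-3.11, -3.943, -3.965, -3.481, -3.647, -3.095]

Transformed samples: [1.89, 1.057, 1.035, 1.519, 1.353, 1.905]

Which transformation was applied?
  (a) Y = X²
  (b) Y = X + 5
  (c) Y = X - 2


Checking option (b) Y = X + 5:
  X = -3.11 -> Y = 1.89 ✓
  X = -3.943 -> Y = 1.057 ✓
  X = -3.965 -> Y = 1.035 ✓
All samples match this transformation.

(b) X + 5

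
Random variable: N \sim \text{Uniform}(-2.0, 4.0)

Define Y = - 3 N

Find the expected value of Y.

For Y = -3N:
E[Y] = -3 * E[N]
E[N] = (-2 + 4)/2 = 1
E[Y] = -3 * 1 = -3

-3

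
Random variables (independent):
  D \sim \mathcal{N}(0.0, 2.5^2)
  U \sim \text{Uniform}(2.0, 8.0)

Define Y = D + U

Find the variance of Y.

For independent RVs: Var(aX + bY) = a²Var(X) + b²Var(Y)
Var(D) = 6.25
Var(U) = 3
Var(Y) = 1²*6.25 + 1²*3
= 1*6.25 + 1*3 = 9.25

9.25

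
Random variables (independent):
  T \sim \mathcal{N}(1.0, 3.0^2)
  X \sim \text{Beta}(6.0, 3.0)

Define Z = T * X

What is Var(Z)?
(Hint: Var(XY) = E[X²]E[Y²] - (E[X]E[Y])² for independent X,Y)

Var(XY) = E[X²]E[Y²] - (E[X]E[Y])²
E[T] = 1, Var(T) = 9
E[X] = 0.66666667, Var(X) = 0.022222222
E[T²] = 9 + 1² = 10
E[X²] = 0.022222222 + 0.66666667² = 0.46666667
Var(Z) = 10*0.46666667 - (1*0.66666667)²
= 4.6666667 - 0.44444444 = 4.2222222

4.2222222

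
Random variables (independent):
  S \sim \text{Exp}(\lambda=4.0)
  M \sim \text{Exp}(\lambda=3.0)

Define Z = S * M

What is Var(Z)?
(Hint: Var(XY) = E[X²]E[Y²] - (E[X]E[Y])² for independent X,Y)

Var(XY) = E[X²]E[Y²] - (E[X]E[Y])²
E[S] = 0.25, Var(S) = 0.0625
E[M] = 0.33333333, Var(M) = 0.11111111
E[S²] = 0.0625 + 0.25² = 0.125
E[M²] = 0.11111111 + 0.33333333² = 0.22222222
Var(Z) = 0.125*0.22222222 - (0.25*0.33333333)²
= 0.027777778 - 0.0069444444 = 0.020833333

0.020833333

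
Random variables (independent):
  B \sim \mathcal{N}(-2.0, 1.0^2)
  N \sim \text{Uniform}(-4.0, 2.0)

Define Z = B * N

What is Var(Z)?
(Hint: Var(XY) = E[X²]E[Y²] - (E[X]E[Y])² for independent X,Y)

Var(XY) = E[X²]E[Y²] - (E[X]E[Y])²
E[B] = -2, Var(B) = 1
E[N] = -1, Var(N) = 3
E[B²] = 1 + (-2)² = 5
E[N²] = 3 + (-1)² = 4
Var(Z) = 5*4 - (-2*(-1))²
= 20 - 4 = 16

16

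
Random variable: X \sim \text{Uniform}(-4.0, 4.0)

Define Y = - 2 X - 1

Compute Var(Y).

For Y = aX + b: Var(Y) = a² * Var(X)
Var(X) = (4 + 4)^2/12 = 5.3333333
Var(Y) = (-2)² * 5.3333333 = 4 * 5.3333333 = 21.333333

21.333333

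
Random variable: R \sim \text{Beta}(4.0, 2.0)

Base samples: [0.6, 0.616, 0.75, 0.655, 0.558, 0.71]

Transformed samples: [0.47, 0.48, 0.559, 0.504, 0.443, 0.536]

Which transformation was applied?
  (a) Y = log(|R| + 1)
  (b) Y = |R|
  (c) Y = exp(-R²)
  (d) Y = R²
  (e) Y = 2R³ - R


Checking option (a) Y = log(|R| + 1):
  R = 0.6 -> Y = 0.47 ✓
  R = 0.616 -> Y = 0.48 ✓
  R = 0.75 -> Y = 0.559 ✓
All samples match this transformation.

(a) log(|R| + 1)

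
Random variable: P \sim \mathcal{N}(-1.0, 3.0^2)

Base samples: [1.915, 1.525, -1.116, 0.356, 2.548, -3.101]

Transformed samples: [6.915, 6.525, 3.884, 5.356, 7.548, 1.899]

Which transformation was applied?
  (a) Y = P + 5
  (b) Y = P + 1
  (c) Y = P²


Checking option (a) Y = P + 5:
  P = 1.915 -> Y = 6.915 ✓
  P = 1.525 -> Y = 6.525 ✓
  P = -1.116 -> Y = 3.884 ✓
All samples match this transformation.

(a) P + 5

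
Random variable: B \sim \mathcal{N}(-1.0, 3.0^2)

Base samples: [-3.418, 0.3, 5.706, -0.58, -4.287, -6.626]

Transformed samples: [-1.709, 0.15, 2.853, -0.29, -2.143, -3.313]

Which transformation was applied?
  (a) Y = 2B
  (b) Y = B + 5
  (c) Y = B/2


Checking option (c) Y = B/2:
  B = -3.418 -> Y = -1.709 ✓
  B = 0.3 -> Y = 0.15 ✓
  B = 5.706 -> Y = 2.853 ✓
All samples match this transformation.

(c) B/2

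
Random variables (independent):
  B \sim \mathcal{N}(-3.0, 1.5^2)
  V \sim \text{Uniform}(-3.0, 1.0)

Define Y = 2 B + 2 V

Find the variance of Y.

For independent RVs: Var(aX + bY) = a²Var(X) + b²Var(Y)
Var(B) = 2.25
Var(V) = 1.3333333
Var(Y) = 2²*2.25 + 2²*1.3333333
= 4*2.25 + 4*1.3333333 = 14.333333

14.333333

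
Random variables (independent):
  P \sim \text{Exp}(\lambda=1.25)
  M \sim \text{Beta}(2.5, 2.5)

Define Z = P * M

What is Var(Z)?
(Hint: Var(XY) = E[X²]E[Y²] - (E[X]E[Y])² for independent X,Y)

Var(XY) = E[X²]E[Y²] - (E[X]E[Y])²
E[P] = 0.8, Var(P) = 0.64
E[M] = 0.5, Var(M) = 0.041666667
E[P²] = 0.64 + 0.8² = 1.28
E[M²] = 0.041666667 + 0.5² = 0.29166667
Var(Z) = 1.28*0.29166667 - (0.8*0.5)²
= 0.37333333 - 0.16 = 0.21333333

0.21333333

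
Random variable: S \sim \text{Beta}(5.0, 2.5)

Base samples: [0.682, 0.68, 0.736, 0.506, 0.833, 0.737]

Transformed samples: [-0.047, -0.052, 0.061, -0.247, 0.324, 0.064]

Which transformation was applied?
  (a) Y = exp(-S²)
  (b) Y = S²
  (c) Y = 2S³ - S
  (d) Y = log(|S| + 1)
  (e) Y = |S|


Checking option (c) Y = 2S³ - S:
  S = 0.682 -> Y = -0.047 ✓
  S = 0.68 -> Y = -0.052 ✓
  S = 0.736 -> Y = 0.061 ✓
All samples match this transformation.

(c) 2S³ - S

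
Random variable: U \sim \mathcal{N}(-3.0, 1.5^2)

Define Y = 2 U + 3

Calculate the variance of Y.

For Y = aU + b: Var(Y) = a² * Var(U)
Var(U) = 1.5^2 = 2.25
Var(Y) = 2² * 2.25 = 4 * 2.25 = 9

9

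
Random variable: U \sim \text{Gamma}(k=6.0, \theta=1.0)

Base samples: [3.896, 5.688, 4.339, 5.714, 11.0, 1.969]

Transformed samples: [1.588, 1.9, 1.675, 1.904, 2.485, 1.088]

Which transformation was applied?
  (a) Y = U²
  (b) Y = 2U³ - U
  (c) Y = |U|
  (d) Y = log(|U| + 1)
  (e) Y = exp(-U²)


Checking option (d) Y = log(|U| + 1):
  U = 3.896 -> Y = 1.588 ✓
  U = 5.688 -> Y = 1.9 ✓
  U = 4.339 -> Y = 1.675 ✓
All samples match this transformation.

(d) log(|U| + 1)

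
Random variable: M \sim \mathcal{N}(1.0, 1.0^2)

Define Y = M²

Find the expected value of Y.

Using E[X²] = Var(X) + (E[X])²:
E[M] = 1
Var(M) = 1.0^2 = 1
E[M²] = 1 + 1² = 1 + 1 = 2

2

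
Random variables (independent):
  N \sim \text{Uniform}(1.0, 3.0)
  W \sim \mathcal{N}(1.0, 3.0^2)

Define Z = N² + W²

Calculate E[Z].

E[Z] = E[N²] + E[W²]
E[N²] = Var(N) + E[N]² = 0.33333333 + 4 = 4.3333333
E[W²] = Var(W) + E[W]² = 9 + 1 = 10
E[Z] = 4.3333333 + 10 = 14.333333

14.333333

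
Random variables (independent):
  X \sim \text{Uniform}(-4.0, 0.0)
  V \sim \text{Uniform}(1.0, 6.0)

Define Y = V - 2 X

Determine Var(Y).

For independent RVs: Var(aX + bY) = a²Var(X) + b²Var(Y)
Var(X) = 1.3333333
Var(V) = 2.0833333
Var(Y) = (-2)²*1.3333333 + 1²*2.0833333
= 4*1.3333333 + 1*2.0833333 = 7.4166667

7.4166667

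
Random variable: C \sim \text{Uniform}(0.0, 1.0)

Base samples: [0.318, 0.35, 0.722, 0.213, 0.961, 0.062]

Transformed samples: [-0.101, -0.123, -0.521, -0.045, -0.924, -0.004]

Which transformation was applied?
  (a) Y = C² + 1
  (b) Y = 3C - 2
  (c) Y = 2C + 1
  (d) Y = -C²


Checking option (d) Y = -C²:
  C = 0.318 -> Y = -0.101 ✓
  C = 0.35 -> Y = -0.123 ✓
  C = 0.722 -> Y = -0.521 ✓
All samples match this transformation.

(d) -C²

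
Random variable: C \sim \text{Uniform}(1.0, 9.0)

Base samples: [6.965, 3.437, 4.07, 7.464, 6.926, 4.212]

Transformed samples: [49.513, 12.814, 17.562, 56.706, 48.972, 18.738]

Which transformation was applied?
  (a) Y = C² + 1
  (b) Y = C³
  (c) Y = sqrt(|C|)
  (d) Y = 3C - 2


Checking option (a) Y = C² + 1:
  C = 6.965 -> Y = 49.513 ✓
  C = 3.437 -> Y = 12.814 ✓
  C = 4.07 -> Y = 17.562 ✓
All samples match this transformation.

(a) C² + 1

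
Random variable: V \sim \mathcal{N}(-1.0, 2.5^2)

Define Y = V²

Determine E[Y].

E[V²] = Var(V) + (E[V])² = 6.25 + 1 = 7.25

7.25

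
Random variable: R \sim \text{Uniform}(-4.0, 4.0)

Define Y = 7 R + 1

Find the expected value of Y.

For Y = 7R + 1:
E[Y] = 7 * E[R] + 1
E[R] = (-4 + 4)/2 = 0
E[Y] = 7 * 0 + 1 = 1

1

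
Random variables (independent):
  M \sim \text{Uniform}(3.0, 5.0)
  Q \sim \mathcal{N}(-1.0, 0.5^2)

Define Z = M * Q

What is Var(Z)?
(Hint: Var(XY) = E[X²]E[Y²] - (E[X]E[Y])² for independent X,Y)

Var(XY) = E[X²]E[Y²] - (E[X]E[Y])²
E[M] = 4, Var(M) = 0.33333333
E[Q] = -1, Var(Q) = 0.25
E[M²] = 0.33333333 + 4² = 16.333333
E[Q²] = 0.25 + (-1)² = 1.25
Var(Z) = 16.333333*1.25 - (4*(-1))²
= 20.416667 - 16 = 4.4166667

4.4166667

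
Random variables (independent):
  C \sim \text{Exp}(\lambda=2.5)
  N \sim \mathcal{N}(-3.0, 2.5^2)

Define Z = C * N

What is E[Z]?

For independent RVs: E[XY] = E[X]*E[Y]
E[C] = 0.4
E[N] = -3
E[Z] = 0.4 * (-3) = -1.2

-1.2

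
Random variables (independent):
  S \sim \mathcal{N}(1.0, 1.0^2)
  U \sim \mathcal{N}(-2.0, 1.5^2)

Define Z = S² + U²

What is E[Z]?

E[Z] = E[S²] + E[U²]
E[S²] = Var(S) + E[S]² = 1 + 1 = 2
E[U²] = Var(U) + E[U]² = 2.25 + 4 = 6.25
E[Z] = 2 + 6.25 = 8.25

8.25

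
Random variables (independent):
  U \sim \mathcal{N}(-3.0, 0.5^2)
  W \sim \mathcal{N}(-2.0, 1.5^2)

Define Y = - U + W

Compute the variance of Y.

For independent RVs: Var(aX + bY) = a²Var(X) + b²Var(Y)
Var(U) = 0.25
Var(W) = 2.25
Var(Y) = (-1)²*0.25 + 1²*2.25
= 1*0.25 + 1*2.25 = 2.5

2.5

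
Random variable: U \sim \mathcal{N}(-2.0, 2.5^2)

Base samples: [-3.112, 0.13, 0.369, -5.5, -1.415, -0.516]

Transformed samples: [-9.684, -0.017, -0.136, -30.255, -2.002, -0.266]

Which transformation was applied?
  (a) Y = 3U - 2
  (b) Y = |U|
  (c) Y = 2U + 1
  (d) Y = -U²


Checking option (d) Y = -U²:
  U = -3.112 -> Y = -9.684 ✓
  U = 0.13 -> Y = -0.017 ✓
  U = 0.369 -> Y = -0.136 ✓
All samples match this transformation.

(d) -U²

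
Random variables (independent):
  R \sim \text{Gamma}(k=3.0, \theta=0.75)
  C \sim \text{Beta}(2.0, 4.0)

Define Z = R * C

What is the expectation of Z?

For independent RVs: E[XY] = E[X]*E[Y]
E[R] = 2.25
E[C] = 0.33333333
E[Z] = 2.25 * 0.33333333 = 0.75

0.75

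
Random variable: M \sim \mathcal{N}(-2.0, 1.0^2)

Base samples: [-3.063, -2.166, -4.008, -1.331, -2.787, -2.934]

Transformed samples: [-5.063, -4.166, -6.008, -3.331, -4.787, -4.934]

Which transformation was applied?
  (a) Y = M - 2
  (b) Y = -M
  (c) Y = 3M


Checking option (a) Y = M - 2:
  M = -3.063 -> Y = -5.063 ✓
  M = -2.166 -> Y = -4.166 ✓
  M = -4.008 -> Y = -6.008 ✓
All samples match this transformation.

(a) M - 2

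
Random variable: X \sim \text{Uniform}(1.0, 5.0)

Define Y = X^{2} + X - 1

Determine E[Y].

E[Y] = 1*E[X²] + 1*E[X] - 1
E[X] = 3
E[X²] = Var(X) + (E[X])² = 1.3333333 + 9 = 10.333333
E[Y] = 1*10.333333 + 1*3 - 1 = 12.333333

12.333333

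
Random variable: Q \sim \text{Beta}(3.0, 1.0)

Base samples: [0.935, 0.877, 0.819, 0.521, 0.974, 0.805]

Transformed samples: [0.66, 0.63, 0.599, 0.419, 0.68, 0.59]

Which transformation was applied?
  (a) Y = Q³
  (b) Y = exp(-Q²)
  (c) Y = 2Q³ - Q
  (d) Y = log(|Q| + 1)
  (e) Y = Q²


Checking option (d) Y = log(|Q| + 1):
  Q = 0.935 -> Y = 0.66 ✓
  Q = 0.877 -> Y = 0.63 ✓
  Q = 0.819 -> Y = 0.599 ✓
All samples match this transformation.

(d) log(|Q| + 1)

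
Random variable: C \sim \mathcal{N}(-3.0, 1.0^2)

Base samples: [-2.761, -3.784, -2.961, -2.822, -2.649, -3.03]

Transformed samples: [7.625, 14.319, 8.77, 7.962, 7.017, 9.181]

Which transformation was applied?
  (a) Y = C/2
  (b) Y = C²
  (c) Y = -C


Checking option (b) Y = C²:
  C = -2.761 -> Y = 7.625 ✓
  C = -3.784 -> Y = 14.319 ✓
  C = -2.961 -> Y = 8.77 ✓
All samples match this transformation.

(b) C²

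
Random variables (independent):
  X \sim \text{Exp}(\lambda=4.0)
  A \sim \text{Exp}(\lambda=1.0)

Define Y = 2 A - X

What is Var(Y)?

For independent RVs: Var(aX + bY) = a²Var(X) + b²Var(Y)
Var(X) = 0.0625
Var(A) = 1
Var(Y) = (-1)²*0.0625 + 2²*1
= 1*0.0625 + 4*1 = 4.0625

4.0625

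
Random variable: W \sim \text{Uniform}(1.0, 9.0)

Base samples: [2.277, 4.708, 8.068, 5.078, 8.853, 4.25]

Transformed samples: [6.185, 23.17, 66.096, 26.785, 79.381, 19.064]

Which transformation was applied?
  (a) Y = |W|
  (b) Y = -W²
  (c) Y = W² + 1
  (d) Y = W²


Checking option (c) Y = W² + 1:
  W = 2.277 -> Y = 6.185 ✓
  W = 4.708 -> Y = 23.17 ✓
  W = 8.068 -> Y = 66.096 ✓
All samples match this transformation.

(c) W² + 1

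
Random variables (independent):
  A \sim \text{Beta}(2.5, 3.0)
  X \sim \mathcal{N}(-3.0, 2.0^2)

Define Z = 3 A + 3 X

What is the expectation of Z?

E[Z] = 3*E[A] + 3*E[X]
E[A] = 0.45454545
E[X] = -3
E[Z] = 3*0.45454545 + 3*(-3) = -7.6363636

-7.6363636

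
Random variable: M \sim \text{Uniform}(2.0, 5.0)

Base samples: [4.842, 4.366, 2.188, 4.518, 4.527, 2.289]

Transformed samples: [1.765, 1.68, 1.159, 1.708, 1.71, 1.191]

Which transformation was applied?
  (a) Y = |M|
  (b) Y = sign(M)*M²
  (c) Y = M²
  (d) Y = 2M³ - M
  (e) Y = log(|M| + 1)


Checking option (e) Y = log(|M| + 1):
  M = 4.842 -> Y = 1.765 ✓
  M = 4.366 -> Y = 1.68 ✓
  M = 2.188 -> Y = 1.159 ✓
All samples match this transformation.

(e) log(|M| + 1)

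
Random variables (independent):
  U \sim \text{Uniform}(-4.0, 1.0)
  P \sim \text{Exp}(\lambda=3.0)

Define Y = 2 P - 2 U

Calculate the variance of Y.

For independent RVs: Var(aX + bY) = a²Var(X) + b²Var(Y)
Var(U) = 2.0833333
Var(P) = 0.11111111
Var(Y) = (-2)²*2.0833333 + 2²*0.11111111
= 4*2.0833333 + 4*0.11111111 = 8.7777778

8.7777778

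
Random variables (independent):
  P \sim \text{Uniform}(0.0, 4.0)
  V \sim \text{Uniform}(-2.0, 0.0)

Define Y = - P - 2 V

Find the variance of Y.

For independent RVs: Var(aX + bY) = a²Var(X) + b²Var(Y)
Var(P) = 1.3333333
Var(V) = 0.33333333
Var(Y) = (-1)²*1.3333333 + (-2)²*0.33333333
= 1*1.3333333 + 4*0.33333333 = 2.6666667

2.6666667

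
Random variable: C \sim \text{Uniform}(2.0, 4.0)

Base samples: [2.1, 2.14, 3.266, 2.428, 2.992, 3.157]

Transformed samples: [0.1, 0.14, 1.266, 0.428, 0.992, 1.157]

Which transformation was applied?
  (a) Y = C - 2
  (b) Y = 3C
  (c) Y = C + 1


Checking option (a) Y = C - 2:
  C = 2.1 -> Y = 0.1 ✓
  C = 2.14 -> Y = 0.14 ✓
  C = 3.266 -> Y = 1.266 ✓
All samples match this transformation.

(a) C - 2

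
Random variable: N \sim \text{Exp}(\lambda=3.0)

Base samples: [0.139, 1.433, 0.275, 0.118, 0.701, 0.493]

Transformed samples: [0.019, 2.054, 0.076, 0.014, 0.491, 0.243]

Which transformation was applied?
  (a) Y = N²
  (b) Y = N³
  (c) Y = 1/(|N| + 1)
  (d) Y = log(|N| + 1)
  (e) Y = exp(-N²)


Checking option (a) Y = N²:
  N = 0.139 -> Y = 0.019 ✓
  N = 1.433 -> Y = 2.054 ✓
  N = 0.275 -> Y = 0.076 ✓
All samples match this transformation.

(a) N²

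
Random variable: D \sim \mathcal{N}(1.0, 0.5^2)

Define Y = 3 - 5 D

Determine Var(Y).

For Y = aD + b: Var(Y) = a² * Var(D)
Var(D) = 0.5^2 = 0.25
Var(Y) = (-5)² * 0.25 = 25 * 0.25 = 6.25

6.25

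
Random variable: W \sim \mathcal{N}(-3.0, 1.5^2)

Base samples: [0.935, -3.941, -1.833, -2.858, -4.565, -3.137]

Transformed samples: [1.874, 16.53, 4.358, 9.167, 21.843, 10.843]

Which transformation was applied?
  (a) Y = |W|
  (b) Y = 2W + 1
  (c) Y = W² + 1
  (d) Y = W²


Checking option (c) Y = W² + 1:
  W = 0.935 -> Y = 1.874 ✓
  W = -3.941 -> Y = 16.53 ✓
  W = -1.833 -> Y = 4.358 ✓
All samples match this transformation.

(c) W² + 1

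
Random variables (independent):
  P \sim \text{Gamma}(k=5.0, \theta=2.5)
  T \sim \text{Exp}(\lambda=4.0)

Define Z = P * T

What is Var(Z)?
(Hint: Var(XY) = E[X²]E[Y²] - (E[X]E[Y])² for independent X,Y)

Var(XY) = E[X²]E[Y²] - (E[X]E[Y])²
E[P] = 12.5, Var(P) = 31.25
E[T] = 0.25, Var(T) = 0.0625
E[P²] = 31.25 + 12.5² = 187.5
E[T²] = 0.0625 + 0.25² = 0.125
Var(Z) = 187.5*0.125 - (12.5*0.25)²
= 23.4375 - 9.765625 = 13.671875

13.671875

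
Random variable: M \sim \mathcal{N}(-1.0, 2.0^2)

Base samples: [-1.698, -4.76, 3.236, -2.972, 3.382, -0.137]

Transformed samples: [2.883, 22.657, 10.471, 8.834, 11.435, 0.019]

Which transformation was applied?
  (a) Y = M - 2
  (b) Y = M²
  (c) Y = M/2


Checking option (b) Y = M²:
  M = -1.698 -> Y = 2.883 ✓
  M = -4.76 -> Y = 22.657 ✓
  M = 3.236 -> Y = 10.471 ✓
All samples match this transformation.

(b) M²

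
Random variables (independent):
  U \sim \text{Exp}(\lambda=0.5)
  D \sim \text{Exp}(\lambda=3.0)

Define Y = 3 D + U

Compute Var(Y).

For independent RVs: Var(aX + bY) = a²Var(X) + b²Var(Y)
Var(U) = 4
Var(D) = 0.11111111
Var(Y) = 1²*4 + 3²*0.11111111
= 1*4 + 9*0.11111111 = 5

5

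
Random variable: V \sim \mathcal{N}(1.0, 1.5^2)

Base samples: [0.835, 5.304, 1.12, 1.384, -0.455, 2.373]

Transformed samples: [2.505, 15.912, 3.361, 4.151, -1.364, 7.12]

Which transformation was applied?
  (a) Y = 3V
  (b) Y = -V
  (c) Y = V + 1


Checking option (a) Y = 3V:
  V = 0.835 -> Y = 2.505 ✓
  V = 5.304 -> Y = 15.912 ✓
  V = 1.12 -> Y = 3.361 ✓
All samples match this transformation.

(a) 3V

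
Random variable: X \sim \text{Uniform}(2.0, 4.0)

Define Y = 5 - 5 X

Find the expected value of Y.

For Y = -5X + 5:
E[Y] = -5 * E[X] + 5
E[X] = (2 + 4)/2 = 3
E[Y] = -5 * 3 + 5 = -10

-10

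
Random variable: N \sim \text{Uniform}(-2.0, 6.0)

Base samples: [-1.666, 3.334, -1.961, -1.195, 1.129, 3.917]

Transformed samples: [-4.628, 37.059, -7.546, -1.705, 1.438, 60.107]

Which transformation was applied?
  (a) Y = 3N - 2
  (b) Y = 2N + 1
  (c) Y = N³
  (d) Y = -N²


Checking option (c) Y = N³:
  N = -1.666 -> Y = -4.628 ✓
  N = 3.334 -> Y = 37.059 ✓
  N = -1.961 -> Y = -7.546 ✓
All samples match this transformation.

(c) N³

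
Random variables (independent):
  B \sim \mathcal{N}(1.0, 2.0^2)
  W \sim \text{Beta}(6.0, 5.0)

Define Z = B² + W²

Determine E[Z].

E[Z] = E[B²] + E[W²]
E[B²] = Var(B) + E[B]² = 4 + 1 = 5
E[W²] = Var(W) + E[W]² = 0.020661157 + 0.29752066 = 0.31818182
E[Z] = 5 + 0.31818182 = 5.3181818

5.3181818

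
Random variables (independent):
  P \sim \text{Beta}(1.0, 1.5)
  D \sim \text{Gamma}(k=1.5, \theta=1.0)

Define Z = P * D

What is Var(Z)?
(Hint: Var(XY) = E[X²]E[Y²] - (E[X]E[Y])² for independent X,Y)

Var(XY) = E[X²]E[Y²] - (E[X]E[Y])²
E[P] = 0.4, Var(P) = 0.068571429
E[D] = 1.5, Var(D) = 1.5
E[P²] = 0.068571429 + 0.4² = 0.22857143
E[D²] = 1.5 + 1.5² = 3.75
Var(Z) = 0.22857143*3.75 - (0.4*1.5)²
= 0.85714286 - 0.36 = 0.49714286

0.49714286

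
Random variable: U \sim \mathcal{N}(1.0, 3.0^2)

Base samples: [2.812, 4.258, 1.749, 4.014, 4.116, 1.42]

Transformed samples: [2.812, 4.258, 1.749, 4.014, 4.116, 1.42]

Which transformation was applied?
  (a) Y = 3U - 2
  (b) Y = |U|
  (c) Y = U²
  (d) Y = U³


Checking option (b) Y = |U|:
  U = 2.812 -> Y = 2.812 ✓
  U = 4.258 -> Y = 4.258 ✓
  U = 1.749 -> Y = 1.749 ✓
All samples match this transformation.

(b) |U|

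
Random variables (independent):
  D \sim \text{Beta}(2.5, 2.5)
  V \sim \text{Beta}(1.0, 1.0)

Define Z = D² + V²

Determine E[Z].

E[Z] = E[D²] + E[V²]
E[D²] = Var(D) + E[D]² = 0.041666667 + 0.25 = 0.29166667
E[V²] = Var(V) + E[V]² = 0.083333333 + 0.25 = 0.33333333
E[Z] = 0.29166667 + 0.33333333 = 0.625

0.625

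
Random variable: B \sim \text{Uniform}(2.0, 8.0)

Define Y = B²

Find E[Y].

Using E[X²] = Var(X) + (E[X])²:
E[B] = 5
Var(B) = (8 - 2)^2/12 = 3
E[B²] = 3 + 5² = 3 + 25 = 28

28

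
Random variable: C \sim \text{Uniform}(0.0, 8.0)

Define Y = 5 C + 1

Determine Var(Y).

For Y = aC + b: Var(Y) = a² * Var(C)
Var(C) = (8 - 0)^2/12 = 5.3333333
Var(Y) = 5² * 5.3333333 = 25 * 5.3333333 = 133.33333

133.33333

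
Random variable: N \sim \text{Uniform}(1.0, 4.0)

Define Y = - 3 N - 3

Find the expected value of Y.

For Y = -3N - 3:
E[Y] = -3 * E[N] - 3
E[N] = (1 + 4)/2 = 2.5
E[Y] = -3 * 2.5 - 3 = -10.5

-10.5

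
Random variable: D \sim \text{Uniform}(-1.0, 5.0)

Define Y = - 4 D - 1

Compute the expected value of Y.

For Y = -4D - 1:
E[Y] = -4 * E[D] - 1
E[D] = (-1 + 5)/2 = 2
E[Y] = -4 * 2 - 1 = -9

-9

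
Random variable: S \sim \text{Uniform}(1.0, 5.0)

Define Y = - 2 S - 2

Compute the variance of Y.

For Y = aS + b: Var(Y) = a² * Var(S)
Var(S) = (5 - 1)^2/12 = 1.3333333
Var(Y) = (-2)² * 1.3333333 = 4 * 1.3333333 = 5.3333333

5.3333333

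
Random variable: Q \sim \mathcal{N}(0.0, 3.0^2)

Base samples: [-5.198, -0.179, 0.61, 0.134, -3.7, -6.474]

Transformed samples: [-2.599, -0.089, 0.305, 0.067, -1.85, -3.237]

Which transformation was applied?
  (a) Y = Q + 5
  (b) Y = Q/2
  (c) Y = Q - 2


Checking option (b) Y = Q/2:
  Q = -5.198 -> Y = -2.599 ✓
  Q = -0.179 -> Y = -0.089 ✓
  Q = 0.61 -> Y = 0.305 ✓
All samples match this transformation.

(b) Q/2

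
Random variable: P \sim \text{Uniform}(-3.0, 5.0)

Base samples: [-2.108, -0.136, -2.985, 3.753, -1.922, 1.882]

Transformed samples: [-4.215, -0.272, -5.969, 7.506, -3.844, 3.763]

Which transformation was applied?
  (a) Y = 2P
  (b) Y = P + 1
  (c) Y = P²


Checking option (a) Y = 2P:
  P = -2.108 -> Y = -4.215 ✓
  P = -0.136 -> Y = -0.272 ✓
  P = -2.985 -> Y = -5.969 ✓
All samples match this transformation.

(a) 2P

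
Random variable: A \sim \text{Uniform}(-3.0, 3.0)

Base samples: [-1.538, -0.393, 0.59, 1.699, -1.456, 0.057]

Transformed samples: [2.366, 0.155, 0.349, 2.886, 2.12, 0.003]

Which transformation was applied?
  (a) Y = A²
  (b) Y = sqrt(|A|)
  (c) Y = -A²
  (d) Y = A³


Checking option (a) Y = A²:
  A = -1.538 -> Y = 2.366 ✓
  A = -0.393 -> Y = 0.155 ✓
  A = 0.59 -> Y = 0.349 ✓
All samples match this transformation.

(a) A²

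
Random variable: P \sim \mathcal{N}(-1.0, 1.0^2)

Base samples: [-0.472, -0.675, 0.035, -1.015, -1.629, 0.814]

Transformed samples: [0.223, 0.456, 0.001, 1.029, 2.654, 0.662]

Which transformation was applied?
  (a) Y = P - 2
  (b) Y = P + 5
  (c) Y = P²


Checking option (c) Y = P²:
  P = -0.472 -> Y = 0.223 ✓
  P = -0.675 -> Y = 0.456 ✓
  P = 0.035 -> Y = 0.001 ✓
All samples match this transformation.

(c) P²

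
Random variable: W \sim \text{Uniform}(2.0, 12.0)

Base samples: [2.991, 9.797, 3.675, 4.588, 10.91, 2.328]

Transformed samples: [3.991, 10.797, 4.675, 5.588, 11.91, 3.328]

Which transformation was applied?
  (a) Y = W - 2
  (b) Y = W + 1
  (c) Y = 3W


Checking option (b) Y = W + 1:
  W = 2.991 -> Y = 3.991 ✓
  W = 9.797 -> Y = 10.797 ✓
  W = 3.675 -> Y = 4.675 ✓
All samples match this transformation.

(b) W + 1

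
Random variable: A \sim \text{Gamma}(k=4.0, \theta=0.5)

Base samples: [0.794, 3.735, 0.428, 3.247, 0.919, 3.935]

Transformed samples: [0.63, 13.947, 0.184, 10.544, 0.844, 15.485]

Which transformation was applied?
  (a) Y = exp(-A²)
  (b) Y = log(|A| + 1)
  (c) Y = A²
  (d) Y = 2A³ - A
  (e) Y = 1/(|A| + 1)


Checking option (c) Y = A²:
  A = 0.794 -> Y = 0.63 ✓
  A = 3.735 -> Y = 13.947 ✓
  A = 0.428 -> Y = 0.184 ✓
All samples match this transformation.

(c) A²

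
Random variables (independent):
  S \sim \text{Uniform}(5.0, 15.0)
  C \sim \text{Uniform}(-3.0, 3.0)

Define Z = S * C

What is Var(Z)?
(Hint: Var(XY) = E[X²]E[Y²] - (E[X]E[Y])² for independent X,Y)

Var(XY) = E[X²]E[Y²] - (E[X]E[Y])²
E[S] = 10, Var(S) = 8.3333333
E[C] = 0, Var(C) = 3
E[S²] = 8.3333333 + 10² = 108.33333
E[C²] = 3 + 0² = 3
Var(Z) = 108.33333*3 - (10*0)²
= 325 - 0 = 325

325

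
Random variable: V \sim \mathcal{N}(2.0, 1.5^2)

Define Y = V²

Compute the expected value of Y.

E[V²] = Var(V) + (E[V])² = 2.25 + 4 = 6.25

6.25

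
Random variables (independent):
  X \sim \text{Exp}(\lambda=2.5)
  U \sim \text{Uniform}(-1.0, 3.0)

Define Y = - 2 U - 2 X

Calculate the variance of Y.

For independent RVs: Var(aX + bY) = a²Var(X) + b²Var(Y)
Var(X) = 0.16
Var(U) = 1.3333333
Var(Y) = (-2)²*0.16 + (-2)²*1.3333333
= 4*0.16 + 4*1.3333333 = 5.9733333

5.9733333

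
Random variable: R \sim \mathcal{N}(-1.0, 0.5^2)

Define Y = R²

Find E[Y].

E[R²] = Var(R) + (E[R])² = 0.25 + 1 = 1.25

1.25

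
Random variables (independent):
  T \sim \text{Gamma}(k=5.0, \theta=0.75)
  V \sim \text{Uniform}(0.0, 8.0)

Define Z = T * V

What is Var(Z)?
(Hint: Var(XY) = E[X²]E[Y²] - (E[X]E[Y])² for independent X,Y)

Var(XY) = E[X²]E[Y²] - (E[X]E[Y])²
E[T] = 3.75, Var(T) = 2.8125
E[V] = 4, Var(V) = 5.3333333
E[T²] = 2.8125 + 3.75² = 16.875
E[V²] = 5.3333333 + 4² = 21.333333
Var(Z) = 16.875*21.333333 - (3.75*4)²
= 360 - 225 = 135

135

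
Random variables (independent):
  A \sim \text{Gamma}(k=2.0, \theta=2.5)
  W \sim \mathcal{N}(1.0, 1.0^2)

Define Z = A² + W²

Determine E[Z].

E[Z] = E[A²] + E[W²]
E[A²] = Var(A) + E[A]² = 12.5 + 25 = 37.5
E[W²] = Var(W) + E[W]² = 1 + 1 = 2
E[Z] = 37.5 + 2 = 39.5

39.5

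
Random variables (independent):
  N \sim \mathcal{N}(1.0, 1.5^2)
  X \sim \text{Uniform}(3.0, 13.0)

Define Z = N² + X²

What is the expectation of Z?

E[Z] = E[N²] + E[X²]
E[N²] = Var(N) + E[N]² = 2.25 + 1 = 3.25
E[X²] = Var(X) + E[X]² = 8.3333333 + 64 = 72.333333
E[Z] = 3.25 + 72.333333 = 75.583333

75.583333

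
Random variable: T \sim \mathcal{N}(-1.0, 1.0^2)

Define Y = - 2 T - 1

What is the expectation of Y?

For Y = -2T - 1:
E[Y] = -2 * E[T] - 1
E[T] = -1.0 = -1
E[Y] = -2 * (-1) - 1 = 1

1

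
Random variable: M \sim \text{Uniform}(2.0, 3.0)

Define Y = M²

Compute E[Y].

E[M²] = Var(M) + (E[M])² = 0.083333333 + 6.25 = 6.3333333

6.3333333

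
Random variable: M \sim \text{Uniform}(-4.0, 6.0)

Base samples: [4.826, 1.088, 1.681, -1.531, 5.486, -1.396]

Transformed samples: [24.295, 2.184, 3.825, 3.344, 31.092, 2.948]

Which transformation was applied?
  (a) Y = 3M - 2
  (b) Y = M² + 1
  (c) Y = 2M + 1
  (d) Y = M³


Checking option (b) Y = M² + 1:
  M = 4.826 -> Y = 24.295 ✓
  M = 1.088 -> Y = 2.184 ✓
  M = 1.681 -> Y = 3.825 ✓
All samples match this transformation.

(b) M² + 1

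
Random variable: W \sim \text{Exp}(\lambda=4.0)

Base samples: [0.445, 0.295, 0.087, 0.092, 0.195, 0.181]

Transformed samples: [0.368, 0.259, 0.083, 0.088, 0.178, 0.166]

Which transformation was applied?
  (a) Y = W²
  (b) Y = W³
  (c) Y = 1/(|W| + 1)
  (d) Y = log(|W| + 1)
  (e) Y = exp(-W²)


Checking option (d) Y = log(|W| + 1):
  W = 0.445 -> Y = 0.368 ✓
  W = 0.295 -> Y = 0.259 ✓
  W = 0.087 -> Y = 0.083 ✓
All samples match this transformation.

(d) log(|W| + 1)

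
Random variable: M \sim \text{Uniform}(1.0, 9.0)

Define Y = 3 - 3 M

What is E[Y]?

For Y = -3M + 3:
E[Y] = -3 * E[M] + 3
E[M] = (1 + 9)/2 = 5
E[Y] = -3 * 5 + 3 = -12

-12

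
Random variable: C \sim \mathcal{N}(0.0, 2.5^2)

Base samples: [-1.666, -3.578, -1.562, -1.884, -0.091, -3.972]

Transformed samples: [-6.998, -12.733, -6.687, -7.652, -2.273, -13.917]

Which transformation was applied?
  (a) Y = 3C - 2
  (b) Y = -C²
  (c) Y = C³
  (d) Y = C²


Checking option (a) Y = 3C - 2:
  C = -1.666 -> Y = -6.998 ✓
  C = -3.578 -> Y = -12.733 ✓
  C = -1.562 -> Y = -6.687 ✓
All samples match this transformation.

(a) 3C - 2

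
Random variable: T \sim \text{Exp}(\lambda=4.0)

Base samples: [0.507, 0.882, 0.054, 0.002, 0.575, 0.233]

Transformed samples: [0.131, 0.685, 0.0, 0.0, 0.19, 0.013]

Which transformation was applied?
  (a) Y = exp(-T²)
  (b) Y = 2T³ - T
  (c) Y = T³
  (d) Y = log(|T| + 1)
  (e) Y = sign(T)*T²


Checking option (c) Y = T³:
  T = 0.507 -> Y = 0.131 ✓
  T = 0.882 -> Y = 0.685 ✓
  T = 0.054 -> Y = 0.0 ✓
All samples match this transformation.

(c) T³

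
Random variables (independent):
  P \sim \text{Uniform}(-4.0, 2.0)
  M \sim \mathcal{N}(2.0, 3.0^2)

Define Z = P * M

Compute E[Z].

For independent RVs: E[XY] = E[X]*E[Y]
E[P] = -1
E[M] = 2
E[Z] = -1 * 2 = -2

-2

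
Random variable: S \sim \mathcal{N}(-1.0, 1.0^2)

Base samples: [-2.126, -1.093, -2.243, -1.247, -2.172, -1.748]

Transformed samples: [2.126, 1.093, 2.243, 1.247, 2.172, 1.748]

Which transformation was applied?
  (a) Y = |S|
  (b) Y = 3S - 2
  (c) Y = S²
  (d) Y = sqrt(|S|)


Checking option (a) Y = |S|:
  S = -2.126 -> Y = 2.126 ✓
  S = -1.093 -> Y = 1.093 ✓
  S = -2.243 -> Y = 2.243 ✓
All samples match this transformation.

(a) |S|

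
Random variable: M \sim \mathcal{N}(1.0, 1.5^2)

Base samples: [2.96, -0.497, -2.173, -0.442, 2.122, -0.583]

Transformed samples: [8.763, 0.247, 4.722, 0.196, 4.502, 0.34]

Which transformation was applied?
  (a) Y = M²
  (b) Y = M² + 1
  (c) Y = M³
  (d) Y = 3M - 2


Checking option (a) Y = M²:
  M = 2.96 -> Y = 8.763 ✓
  M = -0.497 -> Y = 0.247 ✓
  M = -2.173 -> Y = 4.722 ✓
All samples match this transformation.

(a) M²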